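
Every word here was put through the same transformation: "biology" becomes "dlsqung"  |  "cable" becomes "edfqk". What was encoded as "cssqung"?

In biology: b→d is +2, i→l is +3, o→s is +4, l→q is +5 — the shift increases by 1 each position. The shift increases by 1 at each position, starting from +2: 2, 3, 4, ….
Undoing it on cssqung: c−2=a, s−3=p, s−4=o, q−5=l, u−6=o, n−7=g, g−8=y.

apology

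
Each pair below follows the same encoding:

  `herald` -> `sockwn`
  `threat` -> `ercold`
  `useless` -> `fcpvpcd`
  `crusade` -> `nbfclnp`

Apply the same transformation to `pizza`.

Shifts by position in herald: pos 0: h→s (+11), pos 1: e→o (+10), pos 2: r→c (+11), pos 3: a→k (+10) — repeating every 2. A repeating key of period 2 is used — shifts +11, +10 over and over.
On pizza: p+11=a, i+10=s, z+11=k, z+10=j, a+11=l.

askjl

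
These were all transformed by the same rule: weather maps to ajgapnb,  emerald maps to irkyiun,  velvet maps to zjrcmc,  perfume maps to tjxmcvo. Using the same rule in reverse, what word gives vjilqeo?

Letter i (0-indexed) is shifted by i+4, so successive shifts are 4, 5, 6, ….
Undoing it on vjilqeo: v−4=r, j−5=e, i−6=c, l−7=e, q−8=i, e−9=v, o−10=e.

receive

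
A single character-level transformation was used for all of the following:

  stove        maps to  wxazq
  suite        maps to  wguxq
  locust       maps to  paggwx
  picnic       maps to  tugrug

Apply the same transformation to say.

The shift depends on letter class: consonant s→w is +4, but vowel o→a is +12. The rule splits by letter class: vowels +12, consonants +4.
On say: s(cons)+4=w, a(vowel)+12=m, y(cons)+4=c.

wmc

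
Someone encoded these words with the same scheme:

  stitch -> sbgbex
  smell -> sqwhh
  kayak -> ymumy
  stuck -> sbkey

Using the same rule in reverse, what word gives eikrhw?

s(18)→s(18) and t(19)→b(1) fit y≡9x+12 (mod 26); the inverse of 9 mod 26 is 3. Treating letters as 0–25, the rule is x ↦ 9x + 12 (mod 26).
Undoing it on eikrhw: e(4)→3·(4−12)≡2=c; i(8)→3·(8−12)≡14=o; k(10)→3·(10−12)≡20=u; r(17)→3·(17−12)≡15=p; h(7)→3·(7−12)≡11=l; w(22)→3·(22−12)≡4=e (all mod 26).

couple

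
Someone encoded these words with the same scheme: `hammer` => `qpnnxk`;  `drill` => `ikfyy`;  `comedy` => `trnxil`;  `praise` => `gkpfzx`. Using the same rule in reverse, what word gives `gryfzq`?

polish

h(7)→q(16) and a(0)→p(15) fit y≡15x+15 (mod 26); the inverse of 15 mod 26 is 7. Treating letters as 0–25, the rule is x ↦ 15x + 15 (mod 26).
Reversing it on gryfzq: g(6)→7·(6−15)≡15=p; r(17)→7·(17−15)≡14=o; y(24)→7·(24−15)≡11=l; f(5)→7·(5−15)≡8=i; z(25)→7·(25−15)≡18=s; q(16)→7·(16−15)≡7=h (all mod 26).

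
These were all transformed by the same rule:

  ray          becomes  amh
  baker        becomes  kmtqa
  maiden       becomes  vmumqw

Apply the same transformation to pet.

yqc

The shift depends on letter class: consonant r→a is +9, but vowel a→m is +12. Two shifts are in play — +12 for a/e/i/o/u, +9 for every other letter.
For pet: p(cons)+9=y, e(vowel)+12=q, t(cons)+9=c.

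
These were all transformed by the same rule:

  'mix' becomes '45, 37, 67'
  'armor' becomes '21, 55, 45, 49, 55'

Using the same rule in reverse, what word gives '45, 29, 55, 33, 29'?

merge

Each letter becomes 2×(its alphabet position, a=1..z=26) + 19.
Undoing it on 45, 29, 55, 33, 29: 45→(45−19)÷2=13=m, 29→(29−19)÷2=5=e, 55→(55−19)÷2=18=r, 33→(33−19)÷2=7=g, 29→(29−19)÷2=5=e.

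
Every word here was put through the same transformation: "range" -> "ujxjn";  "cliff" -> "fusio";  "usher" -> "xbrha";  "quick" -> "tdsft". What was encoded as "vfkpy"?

Shifts by position in range: pos 0: r→u (+3), pos 1: a→j (+9), pos 2: n→x (+10), pos 3: g→j (+3), pos 4: e→n (+9) — repeating every 3. A repeating key of period 3 is used — shifts +3, +9, +10 over and over.
Undoing it on vfkpy: v−3=s, f−9=w, k−10=a, p−3=m, y−9=p.

swamp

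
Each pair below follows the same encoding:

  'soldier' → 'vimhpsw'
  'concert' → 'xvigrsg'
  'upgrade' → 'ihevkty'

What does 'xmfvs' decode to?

Read the word backwards and shift each letter +4.
Decoding xmfvs: shift back: x−4=t, m−4=i, f−4=b, v−4=r, s−4=o → tibro; then reverse → orbit.

orbit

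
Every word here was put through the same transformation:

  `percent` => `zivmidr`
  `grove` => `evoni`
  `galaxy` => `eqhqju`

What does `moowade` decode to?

cooking

p(15)→z(25) and e(4)→i(8) fit y≡11x+16 (mod 26); the inverse of 11 mod 26 is 19. Each letter's alphabet position (a=0..z=25) is mapped through 11·x+16 mod 26 — an affine cipher.
Decoding moowade: m(12)→19·(12−16)≡2=c; o(14)→19·(14−16)≡14=o; o(14)→19·(14−16)≡14=o; w(22)→19·(22−16)≡10=k; a(0)→19·(0−16)≡8=i; d(3)→19·(3−16)≡13=n; e(4)→19·(4−16)≡6=g (all mod 26).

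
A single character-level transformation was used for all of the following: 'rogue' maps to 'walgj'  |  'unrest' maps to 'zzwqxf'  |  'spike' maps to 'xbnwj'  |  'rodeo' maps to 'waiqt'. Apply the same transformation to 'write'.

Shifts by position in rogue: pos 0: r→w (+5), pos 1: o→a (+12), pos 2: g→l (+5), pos 3: u→g (+12) — repeating every 2. It's a Vigenère-style cipher with numeric key [5,12]: position i shifts by key[i mod 2].
On write: w+5=b, r+12=d, i+5=n, t+12=f, e+5=j.

bdnfj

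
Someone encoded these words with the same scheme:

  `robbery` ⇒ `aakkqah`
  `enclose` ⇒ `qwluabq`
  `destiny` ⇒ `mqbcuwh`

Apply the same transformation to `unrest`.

gwaqbc

The rule splits by letter class: vowels +12, consonants +9.
For unrest: u(vowel)+12=g, n(cons)+9=w, r(cons)+9=a, e(vowel)+12=q, s(cons)+9=b, t(cons)+9=c.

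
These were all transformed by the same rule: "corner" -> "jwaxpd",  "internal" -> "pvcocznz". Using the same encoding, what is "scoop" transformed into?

zkxya

In corner: c→j is +7, o→w is +8, r→a is +9, n→x is +10 — the shift increases by 1 each position. The shift increases by 1 at each position, starting from +7: 7, 8, 9, ….
For scoop: s+7=z, c+8=k, o+9=x, o+10=y, p+11=a.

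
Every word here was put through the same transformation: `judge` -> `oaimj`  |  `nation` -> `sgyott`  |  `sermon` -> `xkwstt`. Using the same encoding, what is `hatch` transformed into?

Shifts by position in judge: pos 0: j→o (+5), pos 1: u→a (+6), pos 2: d→i (+5), pos 3: g→m (+6) — repeating every 2. A repeating key of period 2 is used — shifts +5, +6 over and over.
On hatch: h+5=m, a+6=g, t+5=y, c+6=i, h+5=m.

mgyim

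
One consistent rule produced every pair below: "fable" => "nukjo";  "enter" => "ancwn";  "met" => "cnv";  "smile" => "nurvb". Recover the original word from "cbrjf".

The output letters match the input read backwards, each shifted +9: fable reversed is elbaf. Read the word backwards and shift each letter +9.
Reversing it on cbrjf: shift back: c−9=t, b−9=s, r−9=i, j−9=a, f−9=w → tsiaw; then reverse → waist.

waist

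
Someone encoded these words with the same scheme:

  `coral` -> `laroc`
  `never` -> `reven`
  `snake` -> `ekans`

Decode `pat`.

tap

The word is simply reversed.
Reversing it on pat: then reverse → tap.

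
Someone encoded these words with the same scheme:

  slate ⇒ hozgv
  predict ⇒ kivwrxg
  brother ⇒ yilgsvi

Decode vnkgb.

This is the alphabet-reversal cipher (Atbash): a becomes z, b becomes y, etc.
Decoding vnkgb: v↔e, n↔m, k↔p, g↔t, b↔y.

empty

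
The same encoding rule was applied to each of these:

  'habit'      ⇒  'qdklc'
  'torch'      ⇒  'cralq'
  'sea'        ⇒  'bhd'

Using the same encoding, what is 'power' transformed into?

yrfha

Vowels shift forward by 3 and consonants shift forward by 9.
Applying it to power: p(cons)+9=y, o(vowel)+3=r, w(cons)+9=f, e(vowel)+3=h, r(cons)+9=a.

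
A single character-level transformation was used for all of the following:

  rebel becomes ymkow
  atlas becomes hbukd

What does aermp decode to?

In rebel: r→y is +7, e→m is +8, b→k is +9, e→o is +10 — the shift increases by 1 each position. The shift increases by 1 at each position, starting from +7: 7, 8, 9, ….
Decoding aermp: a−7=t, e−8=w, r−9=i, m−10=c, p−11=e.

twice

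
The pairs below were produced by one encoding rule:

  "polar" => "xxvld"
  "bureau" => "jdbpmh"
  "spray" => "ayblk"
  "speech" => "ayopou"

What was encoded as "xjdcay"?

patrol

In polar: p→x is +8, o→x is +9, l→v is +10, a→l is +11 — the shift increases by 1 each position. Each letter shifts forward by (position + 8), i.e. 8, 9, 10, … — the shift grows by one for each successive letter.
Reversing it on xjdcay: x−8=p, j−9=a, d−10=t, c−11=r, a−12=o, y−13=l.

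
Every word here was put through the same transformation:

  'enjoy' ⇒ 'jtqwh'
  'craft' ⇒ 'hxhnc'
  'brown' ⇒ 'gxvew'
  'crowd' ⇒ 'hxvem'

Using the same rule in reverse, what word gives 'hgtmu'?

camel

In enjoy: e→j is +5, n→t is +6, j→q is +7, o→w is +8 — the shift increases by 1 each position. The shift increases by 1 at each position, starting from +5: 5, 6, 7, ….
Reversing it on hgtmu: h−5=c, g−6=a, t−7=m, m−8=e, u−9=l.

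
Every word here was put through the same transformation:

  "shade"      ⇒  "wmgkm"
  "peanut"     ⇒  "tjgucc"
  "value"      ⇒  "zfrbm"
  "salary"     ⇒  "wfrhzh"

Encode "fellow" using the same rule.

In shade: s→w is +4, h→m is +5, a→g is +6, d→k is +7 — the shift increases by 1 each position. Letter i (0-indexed) is shifted by i+4, so successive shifts are 4, 5, 6, ….
For fellow: f+4=j, e+5=j, l+6=r, l+7=s, o+8=w, w+9=f.

jjrswf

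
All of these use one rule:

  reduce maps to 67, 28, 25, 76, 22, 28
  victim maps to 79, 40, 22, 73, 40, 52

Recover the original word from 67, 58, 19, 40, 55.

robin

r(#18)→67 and e(#5)→28: differences scale by 3, so n = 3·pos + 13. Each letter becomes 3×(its alphabet position, a=1..z=26) + 13.
Reversing it on 67, 58, 19, 40, 55: 67→(67−13)÷3=18=r, 58→(58−13)÷3=15=o, 19→(19−13)÷3=2=b, 40→(40−13)÷3=9=i, 55→(55−13)÷3=14=n.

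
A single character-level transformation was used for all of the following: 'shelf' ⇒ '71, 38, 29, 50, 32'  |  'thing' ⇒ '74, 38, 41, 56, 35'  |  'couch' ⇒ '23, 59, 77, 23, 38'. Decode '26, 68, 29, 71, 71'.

Each letter becomes 3×(its alphabet position, a=1..z=26) + 14.
Decoding 26, 68, 29, 71, 71: 26→(26−14)÷3=4=d, 68→(68−14)÷3=18=r, 29→(29−14)÷3=5=e, 71→(71−14)÷3=19=s, 71→(71−14)÷3=19=s.

dress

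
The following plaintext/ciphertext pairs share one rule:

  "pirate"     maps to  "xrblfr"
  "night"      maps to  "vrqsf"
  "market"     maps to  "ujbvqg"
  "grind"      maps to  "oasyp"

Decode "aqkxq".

shame

The shift increases by 1 at each position, starting from +8: 8, 9, 10, ….
Decoding aqkxq: a−8=s, q−9=h, k−10=a, x−11=m, q−12=e.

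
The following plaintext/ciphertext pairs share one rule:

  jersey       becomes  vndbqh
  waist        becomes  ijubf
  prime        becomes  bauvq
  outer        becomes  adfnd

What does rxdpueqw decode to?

forgiven

Shifts by position in jersey: pos 0: j→v (+12), pos 1: e→n (+9), pos 2: r→d (+12), pos 3: s→b (+9) — repeating every 2. A repeating key of period 2 is used — shifts +12, +9 over and over.
Decoding rxdpueqw: r−12=f, x−9=o, d−12=r, p−9=g, u−12=i, e−9=v, q−12=e, w−9=n.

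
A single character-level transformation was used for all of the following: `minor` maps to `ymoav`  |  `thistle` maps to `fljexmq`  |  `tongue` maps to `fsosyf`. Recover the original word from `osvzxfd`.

Shifts by position in minor: pos 0: m→y (+12), pos 1: i→m (+4), pos 2: n→o (+1), pos 3: o→a (+12), pos 4: r→v (+4) — repeating every 3. The shifts repeat in a cycle of length 3: positions 0,1,… shift by +12, +4, +1, then the pattern repeats.
Reversing it on osvzxfd: o−12=c, s−4=o, v−1=u, z−12=n, x−4=t, f−1=e, d−12=r.

counter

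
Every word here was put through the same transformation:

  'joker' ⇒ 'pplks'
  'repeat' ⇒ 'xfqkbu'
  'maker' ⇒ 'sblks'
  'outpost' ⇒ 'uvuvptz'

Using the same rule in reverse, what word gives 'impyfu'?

closet

Shifts by position in joker: pos 0: j→p (+6), pos 1: o→p (+1), pos 2: k→l (+1), pos 3: e→k (+6), pos 4: r→s (+1) — repeating every 3. The shifts repeat in a cycle of length 3: positions 0,1,… shift by +6, +1, +1, then the pattern repeats.
Reversing it on impyfu: i−6=c, m−1=l, p−1=o, y−6=s, f−1=e, u−1=t.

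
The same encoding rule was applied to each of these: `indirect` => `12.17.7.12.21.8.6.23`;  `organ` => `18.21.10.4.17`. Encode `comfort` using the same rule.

6.18.16.9.18.21.23

Letters become their 1-based position plus 3 (so a→4, b→5, …).
For comfort: c=3→6, o=15→18, m=13→16, f=6→9, o=15→18, r=18→21, t=20→23.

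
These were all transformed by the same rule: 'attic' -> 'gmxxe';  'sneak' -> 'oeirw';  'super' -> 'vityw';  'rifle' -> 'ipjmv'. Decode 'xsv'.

rot

The output letters match the input read backwards, each shifted +4: attic reversed is citta. The word is reversed, then every letter is shifted forward by 4.
Decoding xsv: shift back: x−4=t, s−4=o, v−4=r → tor; then reverse → rot.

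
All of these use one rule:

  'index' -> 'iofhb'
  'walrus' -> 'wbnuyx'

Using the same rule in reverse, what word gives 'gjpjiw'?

In index: i→i is +0, n→o is +1, d→f is +2, e→h is +3 — the shift increases by 1 each position. The shift increases by 1 at each position, starting from +0: 0, 1, 2, ….
Reversing it on gjpjiw: g−0=g, j−1=i, p−2=n, j−3=g, i−4=e, w−5=r.

ginger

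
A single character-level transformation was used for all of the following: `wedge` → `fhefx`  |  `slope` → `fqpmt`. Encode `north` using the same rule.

The output letters match the input read backwards, each shifted +1: wedge reversed is egdew. Two steps: reverse the string, then apply a Caesar shift of +1.
For north: reverse → htron; then shift: h+1=i, t+1=u, r+1=s, o+1=p, n+1=o.

iuspo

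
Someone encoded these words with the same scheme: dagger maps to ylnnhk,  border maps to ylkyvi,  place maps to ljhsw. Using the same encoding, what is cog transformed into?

nvj

The word is reversed, then every letter is shifted forward by 7.
On cog: reverse → goc; then shift: g+7=n, o+7=v, c+7=j.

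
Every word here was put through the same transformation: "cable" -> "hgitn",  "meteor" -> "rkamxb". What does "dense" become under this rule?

ikuan

In cable: c→h is +5, a→g is +6, b→i is +7, l→t is +8 — the shift increases by 1 each position. Each letter shifts forward by (position + 5), i.e. 5, 6, 7, … — the shift grows by one for each successive letter.
Applying it to dense: d+5=i, e+6=k, n+7=u, s+8=a, e+9=n.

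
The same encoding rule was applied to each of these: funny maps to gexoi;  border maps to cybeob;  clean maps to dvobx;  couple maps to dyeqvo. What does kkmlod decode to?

jacket

A repeating key of period 3 is used — shifts +1, +10, +10 over and over.
Undoing it on kkmlod: k−1=j, k−10=a, m−10=c, l−1=k, o−10=e, d−10=t.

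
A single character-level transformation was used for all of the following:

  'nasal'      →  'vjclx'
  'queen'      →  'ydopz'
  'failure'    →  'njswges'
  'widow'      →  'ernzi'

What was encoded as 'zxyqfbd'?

rooftop

In nasal: n→v is +8, a→j is +9, s→c is +10, a→l is +11 — the shift increases by 1 each position. The shift increases by 1 at each position, starting from +8: 8, 9, 10, ….
Reversing it on zxyqfbd: z−8=r, x−9=o, y−10=o, q−11=f, f−12=t, b−13=o, d−14=p.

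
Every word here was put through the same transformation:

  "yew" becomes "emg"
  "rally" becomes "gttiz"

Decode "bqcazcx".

pursuit

Two steps: reverse the string, then apply a Caesar shift of +8.
Reversing it on bqcazcx: shift back: b−8=t, q−8=i, c−8=u, a−8=s, z−8=r, c−8=u, x−8=p → tiusrup; then reverse → pursuit.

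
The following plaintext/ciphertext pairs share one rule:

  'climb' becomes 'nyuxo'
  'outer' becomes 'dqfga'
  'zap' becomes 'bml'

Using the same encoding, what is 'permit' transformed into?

fuydqb

The output letters match the input read backwards, each shifted +12: climb reversed is bmilc. Read the word backwards and shift each letter +12.
For permit: reverse → timrep; then shift: t+12=f, i+12=u, m+12=y, r+12=d, e+12=q, p+12=b.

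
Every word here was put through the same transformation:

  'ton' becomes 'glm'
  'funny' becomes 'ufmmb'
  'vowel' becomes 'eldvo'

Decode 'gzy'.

Each pair mirrors across the alphabet (t↔g, o↔l, n↔m): positions sum to 25. Each letter is replaced by its mirror in the alphabet: a↔z, b↔y, c↔x, and so on (the Atbash cipher).
Reversing it on gzy: g↔t, z↔a, y↔b.

tab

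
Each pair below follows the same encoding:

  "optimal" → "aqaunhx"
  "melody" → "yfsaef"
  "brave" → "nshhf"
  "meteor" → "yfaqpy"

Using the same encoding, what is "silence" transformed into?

It's a Vigenère-style cipher with numeric key [12,1,7]: position i shifts by key[i mod 3].
Applying it to silence: s+12=e, i+1=j, l+7=s, e+12=q, n+1=o, c+7=j, e+12=q.

ejsqojq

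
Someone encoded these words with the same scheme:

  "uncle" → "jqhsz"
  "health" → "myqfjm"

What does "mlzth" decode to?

cough

The output letters match the input read backwards, each shifted +5: uncle reversed is elcnu. Two steps: reverse the string, then apply a Caesar shift of +5.
Reversing it on mlzth: shift back: m−5=h, l−5=g, z−5=u, t−5=o, h−5=c → hguoc; then reverse → cough.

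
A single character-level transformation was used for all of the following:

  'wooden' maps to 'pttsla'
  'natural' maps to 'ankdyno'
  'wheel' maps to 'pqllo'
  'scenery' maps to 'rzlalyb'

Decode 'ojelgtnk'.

w(22)→p(15) and o(14)→t(19) fit y≡19x+13 (mod 26); the inverse of 19 mod 26 is 11. Treating letters as 0–25, the rule is x ↦ 19x + 13 (mod 26).
Decoding ojelgtnk: o(14)→11·(14−13)≡11=l; j(9)→11·(9−13)≡8=i; e(4)→11·(4−13)≡5=f; l(11)→11·(11−13)≡4=e; g(6)→11·(6−13)≡1=b; t(19)→11·(19−13)≡14=o; n(13)→11·(13−13)≡0=a; k(10)→11·(10−13)≡19=t (all mod 26).

lifeboat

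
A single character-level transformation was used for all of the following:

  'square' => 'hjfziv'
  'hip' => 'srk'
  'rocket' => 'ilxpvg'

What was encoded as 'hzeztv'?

savage

Each letter is replaced by its mirror in the alphabet: a↔z, b↔y, c↔x, and so on (the Atbash cipher).
Decoding hzeztv: h↔s, z↔a, e↔v, z↔a, t↔g, v↔e.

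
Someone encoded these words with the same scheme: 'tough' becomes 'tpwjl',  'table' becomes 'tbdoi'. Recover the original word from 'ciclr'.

chain

In tough: t→t is +0, o→p is +1, u→w is +2, g→j is +3 — the shift increases by 1 each position. Each letter shifts forward by its position index (0, 1, 2, …) — the shift grows by one for each successive letter.
Undoing it on ciclr: c−0=c, i−1=h, c−2=a, l−3=i, r−4=n.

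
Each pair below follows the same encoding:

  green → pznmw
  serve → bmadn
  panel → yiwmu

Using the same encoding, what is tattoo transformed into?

Shifts by position in green: pos 0: g→p (+9), pos 1: r→z (+8), pos 2: e→n (+9), pos 3: e→m (+8) — repeating every 2. It's a Vigenère-style cipher with numeric key [9,8]: position i shifts by key[i mod 2].
Applying it to tattoo: t+9=c, a+8=i, t+9=c, t+8=b, o+9=x, o+8=w.

cicbxw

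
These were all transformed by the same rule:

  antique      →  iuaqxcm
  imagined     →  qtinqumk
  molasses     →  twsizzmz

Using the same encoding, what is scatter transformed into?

The shift depends on letter class: consonant n→u is +7, but vowel a→i is +8. Two shifts are in play — +8 for a/e/i/o/u, +7 for every other letter.
On scatter: s(cons)+7=z, c(cons)+7=j, a(vowel)+8=i, t(cons)+7=a, t(cons)+7=a, e(vowel)+8=m, r(cons)+7=y.

zjiaamy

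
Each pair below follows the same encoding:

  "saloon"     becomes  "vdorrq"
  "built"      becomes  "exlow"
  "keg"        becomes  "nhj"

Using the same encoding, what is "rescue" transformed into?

uhvfxh

Compare letters: s→v is +3, a→d is +3, l→o is +3 — a constant shift. Each letter is shifted forward by 3 in the alphabet (a Caesar shift of +3).
On rescue: r+3=u, e+3=h, s+3=v, c+3=f, u+3=x, e+3=h.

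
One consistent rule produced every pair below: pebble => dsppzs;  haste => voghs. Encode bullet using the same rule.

pizzsh

Each letter is shifted forward by 14 in the alphabet (a Caesar shift of +14).
Applying it to bullet: b+14=p, u+14=i, l+14=z, l+14=z, e+14=s, t+14=h.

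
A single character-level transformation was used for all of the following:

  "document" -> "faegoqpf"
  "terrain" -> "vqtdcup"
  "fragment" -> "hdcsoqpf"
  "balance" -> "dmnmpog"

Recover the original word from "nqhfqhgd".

leftover

The shifts repeat in a cycle of length 2: positions 0,1,… shift by +2, +12, then the pattern repeats.
Reversing it on nqhfqhgd: n−2=l, q−12=e, h−2=f, f−12=t, q−2=o, h−12=v, g−2=e, d−12=r.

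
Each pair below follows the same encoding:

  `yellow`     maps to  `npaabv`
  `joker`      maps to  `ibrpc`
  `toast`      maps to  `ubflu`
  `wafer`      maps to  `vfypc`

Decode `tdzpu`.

y(24)→n(13) and e(4)→p(15) fit y≡9x+5 (mod 26); the inverse of 9 mod 26 is 3. Treating letters as 0–25, the rule is x ↦ 9x + 5 (mod 26).
Decoding tdzpu: t(19)→3·(19−5)≡16=q; d(3)→3·(3−5)≡20=u; z(25)→3·(25−5)≡8=i; p(15)→3·(15−5)≡4=e; u(20)→3·(20−5)≡19=t (all mod 26).

quiet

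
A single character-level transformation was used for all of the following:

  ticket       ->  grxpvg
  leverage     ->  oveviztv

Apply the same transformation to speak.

Each pair mirrors across the alphabet (t↔g, i↔r, c↔x): positions sum to 25. Letters are reflected about the middle of the alphabet (position → 25−position): Atbash.
Applying it to speak: s↔h, p↔k, e↔v, a↔z, k↔p.

hkvzp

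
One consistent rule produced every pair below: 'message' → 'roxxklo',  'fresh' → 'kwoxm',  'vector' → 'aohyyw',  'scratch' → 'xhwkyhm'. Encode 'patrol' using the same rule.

ukywyq

The shift depends on letter class: consonant m→r is +5, but vowel e→o is +10. The rule splits by letter class: vowels +10, consonants +5.
For patrol: p(cons)+5=u, a(vowel)+10=k, t(cons)+5=y, r(cons)+5=w, o(vowel)+10=y, l(cons)+5=q.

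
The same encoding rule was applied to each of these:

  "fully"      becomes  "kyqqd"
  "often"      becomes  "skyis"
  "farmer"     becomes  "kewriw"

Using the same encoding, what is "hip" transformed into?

mmu

The shift depends on letter class: consonant f→k is +5, but vowel u→y is +4. Vowels shift forward by 4 and consonants shift forward by 5.
On hip: h(cons)+5=m, i(vowel)+4=m, p(cons)+5=u.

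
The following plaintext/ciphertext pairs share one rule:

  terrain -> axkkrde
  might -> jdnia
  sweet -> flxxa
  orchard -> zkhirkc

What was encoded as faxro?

This is an affine cipher: with a=0,…,z=25, each position x becomes (21x+17) mod 26.
Reversing it on faxro: f(5)→5·(5−17)≡18=s; a(0)→5·(0−17)≡19=t; x(23)→5·(23−17)≡4=e; r(17)→5·(17−17)≡0=a; o(14)→5·(14−17)≡11=l (all mod 26).

steal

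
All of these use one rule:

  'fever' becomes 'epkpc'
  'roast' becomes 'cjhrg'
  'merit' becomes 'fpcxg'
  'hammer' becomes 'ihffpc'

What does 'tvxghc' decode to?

f(5)→e(4) and e(4)→p(15) fit y≡15x+7 (mod 26); the inverse of 15 mod 26 is 7. Treating letters as 0–25, the rule is x ↦ 15x + 7 (mod 26).
Undoing it on tvxghc: t(19)→7·(19−7)≡6=g; v(21)→7·(21−7)≡20=u; x(23)→7·(23−7)≡8=i; g(6)→7·(6−7)≡19=t; h(7)→7·(7−7)≡0=a; c(2)→7·(2−7)≡17=r (all mod 26).

guitar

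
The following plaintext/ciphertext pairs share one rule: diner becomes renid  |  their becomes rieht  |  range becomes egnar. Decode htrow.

worth

The word is simply reversed.
Decoding htrow: then reverse → worth.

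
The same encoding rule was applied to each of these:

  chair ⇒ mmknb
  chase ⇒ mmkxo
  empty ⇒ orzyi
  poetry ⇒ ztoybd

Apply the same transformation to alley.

kqvji

Shifts by position in chair: pos 0: c→m (+10), pos 1: h→m (+5), pos 2: a→k (+10), pos 3: i→n (+5) — repeating every 2. It's a Vigenère-style cipher with numeric key [10,5]: position i shifts by key[i mod 2].
Applying it to alley: a+10=k, l+5=q, l+10=v, e+5=j, y+10=i.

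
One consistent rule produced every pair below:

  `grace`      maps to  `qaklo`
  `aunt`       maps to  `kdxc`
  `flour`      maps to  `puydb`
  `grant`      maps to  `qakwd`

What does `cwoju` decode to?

sneak

Shifts by position in grace: pos 0: g→q (+10), pos 1: r→a (+9), pos 2: a→k (+10), pos 3: c→l (+9) — repeating every 2. A repeating key of period 2 is used — shifts +10, +9 over and over.
Reversing it on cwoju: c−10=s, w−9=n, o−10=e, j−9=a, u−10=k.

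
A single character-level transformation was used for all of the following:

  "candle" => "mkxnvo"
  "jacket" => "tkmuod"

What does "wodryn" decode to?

Compare letters: c→m is +10, a→k is +10, n→x is +10 — a constant shift. This is a Caesar cipher with shift 10.
Reversing it on wodryn: w−10=m, o−10=e, d−10=t, r−10=h, y−10=o, n−10=d.

method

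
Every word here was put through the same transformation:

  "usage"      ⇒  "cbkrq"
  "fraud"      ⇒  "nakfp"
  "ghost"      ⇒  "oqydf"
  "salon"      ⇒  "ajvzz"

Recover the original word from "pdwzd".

Each letter shifts forward by (position + 8), i.e. 8, 9, 10, … — the shift grows by one for each successive letter.
Reversing it on pdwzd: p−8=h, d−9=u, w−10=m, z−11=o, d−12=r.

humor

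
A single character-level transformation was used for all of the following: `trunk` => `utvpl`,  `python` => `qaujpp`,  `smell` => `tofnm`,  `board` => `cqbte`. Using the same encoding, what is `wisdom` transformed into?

Shifts by position in trunk: pos 0: t→u (+1), pos 1: r→t (+2), pos 2: u→v (+1), pos 3: n→p (+2) — repeating every 2. A repeating key of period 2 is used — shifts +1, +2 over and over.
On wisdom: w+1=x, i+2=k, s+1=t, d+2=f, o+1=p, m+2=o.

xktfpo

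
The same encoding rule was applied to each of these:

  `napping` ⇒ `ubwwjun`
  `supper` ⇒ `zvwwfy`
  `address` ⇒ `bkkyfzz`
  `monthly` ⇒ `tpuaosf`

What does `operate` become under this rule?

The shift depends on letter class: consonant n→u is +7, but vowel a→b is +1. The rule splits by letter class: vowels +1, consonants +7.
Applying it to operate: o(vowel)+1=p, p(cons)+7=w, e(vowel)+1=f, r(cons)+7=y, a(vowel)+1=b, t(cons)+7=a, e(vowel)+1=f.

pwfybaf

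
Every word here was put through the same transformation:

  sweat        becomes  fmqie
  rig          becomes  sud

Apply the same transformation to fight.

The output letters match the input read backwards, each shifted +12: sweat reversed is taews. The word is reversed, then every letter is shifted forward by 12.
For fight: reverse → thgif; then shift: t+12=f, h+12=t, g+12=s, i+12=u, f+12=r.

ftsur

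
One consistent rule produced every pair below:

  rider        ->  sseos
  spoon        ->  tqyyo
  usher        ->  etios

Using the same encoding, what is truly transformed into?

The shift depends on letter class: consonant r→s is +1, but vowel i→s is +10. Two shifts are in play — +10 for a/e/i/o/u, +1 for every other letter.
Applying it to truly: t(cons)+1=u, r(cons)+1=s, u(vowel)+10=e, l(cons)+1=m, y(cons)+1=z.

usemz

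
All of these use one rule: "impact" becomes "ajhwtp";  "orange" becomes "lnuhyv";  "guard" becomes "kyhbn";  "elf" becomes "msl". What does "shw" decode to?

The output letters match the input read backwards, each shifted +7: impact reversed is tcapmi. The word is reversed, then every letter is shifted forward by 7.
Reversing it on shw: shift back: s−7=l, h−7=a, w−7=p → lap; then reverse → pal.

pal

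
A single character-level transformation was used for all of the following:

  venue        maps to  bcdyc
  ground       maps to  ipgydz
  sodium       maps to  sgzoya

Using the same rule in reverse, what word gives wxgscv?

closet

v(21)→b(1) and e(4)→c(2) fit y≡3x+16 (mod 26); the inverse of 3 mod 26 is 9. Each letter's alphabet position (a=0..z=25) is mapped through 3·x+16 mod 26 — an affine cipher.
Reversing it on wxgscv: w(22)→9·(22−16)≡2=c; x(23)→9·(23−16)≡11=l; g(6)→9·(6−16)≡14=o; s(18)→9·(18−16)≡18=s; c(2)→9·(2−16)≡4=e; v(21)→9·(21−16)≡19=t (all mod 26).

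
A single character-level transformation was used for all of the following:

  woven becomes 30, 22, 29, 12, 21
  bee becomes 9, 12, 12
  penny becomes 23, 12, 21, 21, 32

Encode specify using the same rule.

The number is (letter's place in the alphabet, a=1) + 7.
Applying it to specify: s=19→26, p=16→23, e=5→12, c=3→10, i=9→16, f=6→13, y=25→32.

26, 23, 12, 10, 16, 13, 32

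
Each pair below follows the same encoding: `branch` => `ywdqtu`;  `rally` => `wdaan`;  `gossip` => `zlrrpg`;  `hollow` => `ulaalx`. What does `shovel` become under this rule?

rulcja

b(1)→y(24) and r(17)→w(22) fit y≡21x+3 (mod 26); the inverse of 21 mod 26 is 5. Each letter's alphabet position (a=0..z=25) is mapped through 21·x+3 mod 26 — an affine cipher.
For shovel: s(18)→21·18+3≡17=r; h(7)→21·7+3≡20=u; o(14)→21·14+3≡11=l; v(21)→21·21+3≡2=c; e(4)→21·4+3≡9=j; l(11)→21·11+3≡0=a (all mod 26).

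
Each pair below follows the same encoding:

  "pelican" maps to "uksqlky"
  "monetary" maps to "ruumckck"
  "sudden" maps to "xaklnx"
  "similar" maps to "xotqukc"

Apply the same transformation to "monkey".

Each letter shifts forward by (position + 5), i.e. 5, 6, 7, … — the shift grows by one for each successive letter.
On monkey: m+5=r, o+6=u, n+7=u, k+8=s, e+9=n, y+10=i.

ruusni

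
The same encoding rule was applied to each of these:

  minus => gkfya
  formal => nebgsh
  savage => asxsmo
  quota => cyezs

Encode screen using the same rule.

aqboof

m(12)→g(6) and i(8)→k(10) fit y≡25x+18 (mod 26); the inverse of 25 mod 26 is 25. Treating letters as 0–25, the rule is x ↦ 25x + 18 (mod 26).
On screen: s(18)→25·18+18≡0=a; c(2)→25·2+18≡16=q; r(17)→25·17+18≡1=b; e(4)→25·4+18≡14=o; e(4)→25·4+18≡14=o; n(13)→25·13+18≡5=f (all mod 26).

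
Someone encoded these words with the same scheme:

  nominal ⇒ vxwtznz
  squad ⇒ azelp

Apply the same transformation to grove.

In nominal: n→v is +8, o→x is +9, m→w is +10, i→t is +11 — the shift increases by 1 each position. Letter i (0-indexed) is shifted by i+8, so successive shifts are 8, 9, 10, ….
For grove: g+8=o, r+9=a, o+10=y, v+11=g, e+12=q.

oaygq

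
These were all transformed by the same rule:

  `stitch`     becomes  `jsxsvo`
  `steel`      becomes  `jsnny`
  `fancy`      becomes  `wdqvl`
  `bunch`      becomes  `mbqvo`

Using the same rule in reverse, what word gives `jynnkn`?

s(18)→j(9) and t(19)→s(18) fit y≡9x+3 (mod 26); the inverse of 9 mod 26 is 3. Treating letters as 0–25, the rule is x ↦ 9x + 3 (mod 26).
Reversing it on jynnkn: j(9)→3·(9−3)≡18=s; y(24)→3·(24−3)≡11=l; n(13)→3·(13−3)≡4=e; n(13)→3·(13−3)≡4=e; k(10)→3·(10−3)≡21=v; n(13)→3·(13−3)≡4=e (all mod 26).

sleeve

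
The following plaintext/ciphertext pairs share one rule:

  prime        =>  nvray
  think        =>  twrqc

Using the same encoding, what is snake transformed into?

The output letters match the input read backwards, each shifted +9: prime reversed is emirp. The word is reversed, then every letter is shifted forward by 9.
On snake: reverse → ekans; then shift: e+9=n, k+9=t, a+9=j, n+9=w, s+9=b.

ntjwb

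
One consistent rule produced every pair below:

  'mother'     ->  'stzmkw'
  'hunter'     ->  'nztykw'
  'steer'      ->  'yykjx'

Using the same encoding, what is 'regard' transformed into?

Shifts by position in mother: pos 0: m→s (+6), pos 1: o→t (+5), pos 2: t→z (+6), pos 3: h→m (+5) — repeating every 2. The shifts repeat in a cycle of length 2: positions 0,1,… shift by +6, +5, then the pattern repeats.
On regard: r+6=x, e+5=j, g+6=m, a+5=f, r+6=x, d+5=i.

xjmfxi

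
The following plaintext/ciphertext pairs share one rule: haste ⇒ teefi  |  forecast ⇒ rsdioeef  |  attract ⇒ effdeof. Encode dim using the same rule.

pmy

The shift depends on letter class: consonant h→t is +12, but vowel a→e is +4. The rule splits by letter class: vowels +4, consonants +12.
Applying it to dim: d(cons)+12=p, i(vowel)+4=m, m(cons)+12=y.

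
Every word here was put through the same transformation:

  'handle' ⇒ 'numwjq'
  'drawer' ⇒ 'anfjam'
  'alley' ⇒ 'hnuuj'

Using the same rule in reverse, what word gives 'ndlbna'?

The word is reversed, then every letter is shifted forward by 9.
Reversing it on ndlbna: shift back: n−9=e, d−9=u, l−9=c, b−9=s, n−9=e, a−9=r → eucser; then reverse → rescue.

rescue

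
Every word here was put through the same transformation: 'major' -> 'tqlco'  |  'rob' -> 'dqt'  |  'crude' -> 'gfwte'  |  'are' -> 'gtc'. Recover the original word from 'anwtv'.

The output letters match the input read backwards, each shifted +2: major reversed is rojam. Read the word backwards and shift each letter +2.
Reversing it on anwtv: shift back: a−2=y, n−2=l, w−2=u, t−2=r, v−2=t → ylurt; then reverse → truly.

truly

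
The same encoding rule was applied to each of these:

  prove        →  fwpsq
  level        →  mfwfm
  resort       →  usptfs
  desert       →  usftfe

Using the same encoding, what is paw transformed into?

Two steps: reverse the string, then apply a Caesar shift of +1.
On paw: reverse → wap; then shift: w+1=x, a+1=b, p+1=q.

xbq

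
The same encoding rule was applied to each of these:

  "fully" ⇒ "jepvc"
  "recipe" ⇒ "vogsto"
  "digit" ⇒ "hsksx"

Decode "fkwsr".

Shifts by position in fully: pos 0: f→j (+4), pos 1: u→e (+10), pos 2: l→p (+4), pos 3: l→v (+10) — repeating every 2. The shifts repeat in a cycle of length 2: positions 0,1,… shift by +4, +10, then the pattern repeats.
Decoding fkwsr: f−4=b, k−10=a, w−4=s, s−10=i, r−4=n.

basin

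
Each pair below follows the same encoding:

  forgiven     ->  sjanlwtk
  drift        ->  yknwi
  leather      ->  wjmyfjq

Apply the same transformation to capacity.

The output letters match the input read backwards, each shifted +5: forgiven reversed is nevigrof. Two steps: reverse the string, then apply a Caesar shift of +5.
For capacity: reverse → yticapac; then shift: y+5=d, t+5=y, i+5=n, c+5=h, a+5=f, p+5=u, a+5=f, c+5=h.

dynhfufh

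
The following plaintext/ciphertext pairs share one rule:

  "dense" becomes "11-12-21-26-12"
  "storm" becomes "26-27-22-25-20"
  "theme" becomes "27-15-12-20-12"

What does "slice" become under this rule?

26-19-16-10-12

d is letter #4 and maps to 11: an offset of 7. Letters become their 1-based position plus 7 (so a→8, b→9, …).
Applying it to slice: s=19→26, l=12→19, i=9→16, c=3→10, e=5→12.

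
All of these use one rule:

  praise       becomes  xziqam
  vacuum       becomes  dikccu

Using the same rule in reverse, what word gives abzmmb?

street

Compare letters: p→x is +8, r→z is +8, a→i is +8 — a constant shift. Every letter moves 8 places later in the alphabet, wrapping around z→a.
Undoing it on abzmmb: a−8=s, b−8=t, z−8=r, m−8=e, m−8=e, b−8=t.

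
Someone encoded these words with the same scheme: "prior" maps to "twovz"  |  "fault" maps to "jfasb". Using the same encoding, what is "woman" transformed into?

atshv

In prior: p→t is +4, r→w is +5, i→o is +6, o→v is +7 — the shift increases by 1 each position. Each letter shifts forward by (position + 4), i.e. 4, 5, 6, … — the shift grows by one for each successive letter.
Applying it to woman: w+4=a, o+5=t, m+6=s, a+7=h, n+8=v.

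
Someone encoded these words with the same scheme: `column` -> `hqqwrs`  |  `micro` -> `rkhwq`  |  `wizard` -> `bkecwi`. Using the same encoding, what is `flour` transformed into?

The shift depends on letter class: consonant c→h is +5, but vowel o→q is +2. Two shifts are in play — +2 for a/e/i/o/u, +5 for every other letter.
On flour: f(cons)+5=k, l(cons)+5=q, o(vowel)+2=q, u(vowel)+2=w, r(cons)+5=w.

kqqww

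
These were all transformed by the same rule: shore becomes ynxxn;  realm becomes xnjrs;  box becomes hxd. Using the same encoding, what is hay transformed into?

The rule splits by letter class: vowels +9, consonants +6.
Applying it to hay: h(cons)+6=n, a(vowel)+9=j, y(cons)+6=e.

nje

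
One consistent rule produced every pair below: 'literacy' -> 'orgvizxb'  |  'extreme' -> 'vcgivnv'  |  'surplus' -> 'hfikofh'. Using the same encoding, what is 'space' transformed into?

hkzxv

Each letter is replaced by its mirror in the alphabet: a↔z, b↔y, c↔x, and so on (the Atbash cipher).
On space: s↔h, p↔k, a↔z, c↔x, e↔v.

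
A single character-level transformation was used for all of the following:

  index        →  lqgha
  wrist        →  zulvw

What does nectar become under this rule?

qhfwdu

Compare letters: i→l is +3, n→q is +3, d→g is +3 — a constant shift. Every letter moves 3 places later in the alphabet, wrapping around z→a.
On nectar: n+3=q, e+3=h, c+3=f, t+3=w, a+3=d, r+3=u.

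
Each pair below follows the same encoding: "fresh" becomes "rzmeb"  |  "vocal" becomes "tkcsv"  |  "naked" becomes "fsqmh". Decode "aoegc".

Treating letters as 0–25, the rule is x ↦ 5x + 18 (mod 26).
Decoding aoegc: a(0)→21·(0−18)≡12=m; o(14)→21·(14−18)≡20=u; e(4)→21·(4−18)≡18=s; g(6)→21·(6−18)≡8=i; c(2)→21·(2−18)≡2=c (all mod 26).

music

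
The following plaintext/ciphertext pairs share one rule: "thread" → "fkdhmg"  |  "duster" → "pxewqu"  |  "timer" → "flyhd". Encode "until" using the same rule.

Shifts by position in thread: pos 0: t→f (+12), pos 1: h→k (+3), pos 2: r→d (+12), pos 3: e→h (+3) — repeating every 2. A repeating key of period 2 is used — shifts +12, +3 over and over.
On until: u+12=g, n+3=q, t+12=f, i+3=l, l+12=x.

gqflx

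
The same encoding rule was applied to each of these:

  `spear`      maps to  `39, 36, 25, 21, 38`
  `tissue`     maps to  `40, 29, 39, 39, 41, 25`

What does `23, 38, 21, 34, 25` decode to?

crane

Each letter is replaced by its alphabet position (a=1..z=26) + 20.
Reversing it on 23, 38, 21, 34, 25: 23→(23−20)÷1=3=c, 38→(38−20)÷1=18=r, 21→(21−20)÷1=1=a, 34→(34−20)÷1=14=n, 25→(25−20)÷1=5=e.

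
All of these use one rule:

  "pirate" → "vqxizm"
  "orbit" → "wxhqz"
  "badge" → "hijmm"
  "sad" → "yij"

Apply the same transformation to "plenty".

vrmtze

The shift depends on letter class: consonant p→v is +6, but vowel i→q is +8. Two shifts are in play — +8 for a/e/i/o/u, +6 for every other letter.
On plenty: p(cons)+6=v, l(cons)+6=r, e(vowel)+8=m, n(cons)+6=t, t(cons)+6=z, y(cons)+6=e.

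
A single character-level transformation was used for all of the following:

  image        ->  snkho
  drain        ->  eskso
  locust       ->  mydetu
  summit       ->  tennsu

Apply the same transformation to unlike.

eomslo

The shift depends on letter class: consonant m→n is +1, but vowel i→s is +10. The rule splits by letter class: vowels +10, consonants +1.
For unlike: u(vowel)+10=e, n(cons)+1=o, l(cons)+1=m, i(vowel)+10=s, k(cons)+1=l, e(vowel)+10=o.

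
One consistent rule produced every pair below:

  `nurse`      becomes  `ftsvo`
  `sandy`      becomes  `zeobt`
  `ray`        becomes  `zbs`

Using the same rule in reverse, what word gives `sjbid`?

chair

The output letters match the input read backwards, each shifted +1: nurse reversed is esrun. The word is reversed, then every letter is shifted forward by 1.
Decoding sjbid: shift back: s−1=r, j−1=i, b−1=a, i−1=h, d−1=c → riahc; then reverse → chair.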